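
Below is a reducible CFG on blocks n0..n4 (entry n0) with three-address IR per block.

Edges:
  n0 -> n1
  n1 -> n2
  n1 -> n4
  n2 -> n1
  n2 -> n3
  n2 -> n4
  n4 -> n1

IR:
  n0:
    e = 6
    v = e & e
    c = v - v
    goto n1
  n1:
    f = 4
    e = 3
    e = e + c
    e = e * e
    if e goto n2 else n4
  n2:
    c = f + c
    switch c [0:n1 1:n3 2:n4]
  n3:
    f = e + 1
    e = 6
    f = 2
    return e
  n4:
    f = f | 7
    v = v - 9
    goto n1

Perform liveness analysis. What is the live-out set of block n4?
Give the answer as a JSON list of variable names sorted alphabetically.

Per-block:
  n0: {c,e,v} / ∅
  n1: {e,f} / {c}
  n2: {c} / {c,f}
  n3: {e,f} / {e}
  n4: {f,v} / {f,v}

Live sets:
  n0 li=∅ lo={c,v}
  n1 li={c,v} lo={c,e,f,v}
  n2 li={c,e,f,v} lo={c,e,f,v}
  n3 li={e} lo=∅
  n4 li={c,f,v} lo={c,v}

live-out(n4) = ["c", "v"]

Answer: ["c", "v"]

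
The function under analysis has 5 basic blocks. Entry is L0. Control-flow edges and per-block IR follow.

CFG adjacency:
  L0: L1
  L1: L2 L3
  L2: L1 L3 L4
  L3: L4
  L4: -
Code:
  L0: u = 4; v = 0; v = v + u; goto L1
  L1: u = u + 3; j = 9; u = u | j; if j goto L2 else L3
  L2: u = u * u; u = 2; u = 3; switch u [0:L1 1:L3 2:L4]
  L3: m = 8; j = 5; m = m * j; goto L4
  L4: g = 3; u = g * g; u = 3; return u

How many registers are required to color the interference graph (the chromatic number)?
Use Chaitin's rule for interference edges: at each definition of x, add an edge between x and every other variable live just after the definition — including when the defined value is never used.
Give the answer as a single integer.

Answer: 2

Working:
Per-block:
  L0: def={u,v} ue=∅
  L1: def={j,u} ue={u}
  L2: def={u} ue={u}
  L3: def={j,m} ue=∅
  L4: def={g,u} ue=∅

Live sets:
  L0 li=∅ lo={u}
  L1 li={u} lo={u}
  L2 li={u} lo={u}
  L3 li=∅ lo=∅
  L4 li=∅ lo=∅

Interference:
  g — ∅
  j — {m,u}
  m — {j}
  u — {j,v}
  v — {u}

Registers:
  lower bound: {j,m} mutually conflict ⇒ χ ≥ 2
  2-colouring: R0={g,j,v}  R1={m,u}
  χ = 2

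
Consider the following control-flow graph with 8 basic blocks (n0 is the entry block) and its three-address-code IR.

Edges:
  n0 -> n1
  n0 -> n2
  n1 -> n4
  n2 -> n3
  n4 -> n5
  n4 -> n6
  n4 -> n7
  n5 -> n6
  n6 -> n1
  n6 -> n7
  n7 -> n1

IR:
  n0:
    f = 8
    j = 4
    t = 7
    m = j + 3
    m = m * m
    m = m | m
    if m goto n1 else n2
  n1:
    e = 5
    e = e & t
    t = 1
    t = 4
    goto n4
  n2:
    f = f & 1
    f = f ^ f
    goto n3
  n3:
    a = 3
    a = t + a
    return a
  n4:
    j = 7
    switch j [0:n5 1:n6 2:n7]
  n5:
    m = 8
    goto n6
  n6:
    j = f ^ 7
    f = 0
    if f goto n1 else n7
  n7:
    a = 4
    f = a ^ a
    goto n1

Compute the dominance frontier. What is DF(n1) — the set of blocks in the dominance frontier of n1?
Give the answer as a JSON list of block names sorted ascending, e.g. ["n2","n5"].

idom tree: n1←n0 n2←n0 n3←n2 n4←n1 n5←n4 n6←n4 n7←n4
Dom at joins:
  n1: preds {n0,n6,n7}: {n0} ∩ {n0,n1,n4,n6} ∩ {n0,n1,n4,n7} = {n0}; idom=n0
  n6: preds {n4,n5}: {n0,n1,n4} ∩ {n0,n1,n4,n5} = {n0,n1,n4}; idom=n4
  n7: preds {n4,n6}: {n0,n1,n4} ∩ {n0,n1,n4,n6} = {n0,n1,n4}; idom=n4

DF walk-up:
  n1←n0: walk · to n0
  n1←n6: walk n6→n4→n1 to n0
  n1←n7: walk n7→n4→n1 to n0
  n6←n4: walk · to n4
  n6←n5: walk n5 to n4
  n7←n4: walk · to n4
  n7←n6: walk n6 to n4
  n0: DF=∅
  n1: DF={n1}
  n2: DF=∅
  n3: DF=∅
  n4: DF={n1}
  n5: DF={n6}
  n6: DF={n1,n7}
  n7: DF={n1}

DF(n1) = ["n1"]

Answer: ["n1"]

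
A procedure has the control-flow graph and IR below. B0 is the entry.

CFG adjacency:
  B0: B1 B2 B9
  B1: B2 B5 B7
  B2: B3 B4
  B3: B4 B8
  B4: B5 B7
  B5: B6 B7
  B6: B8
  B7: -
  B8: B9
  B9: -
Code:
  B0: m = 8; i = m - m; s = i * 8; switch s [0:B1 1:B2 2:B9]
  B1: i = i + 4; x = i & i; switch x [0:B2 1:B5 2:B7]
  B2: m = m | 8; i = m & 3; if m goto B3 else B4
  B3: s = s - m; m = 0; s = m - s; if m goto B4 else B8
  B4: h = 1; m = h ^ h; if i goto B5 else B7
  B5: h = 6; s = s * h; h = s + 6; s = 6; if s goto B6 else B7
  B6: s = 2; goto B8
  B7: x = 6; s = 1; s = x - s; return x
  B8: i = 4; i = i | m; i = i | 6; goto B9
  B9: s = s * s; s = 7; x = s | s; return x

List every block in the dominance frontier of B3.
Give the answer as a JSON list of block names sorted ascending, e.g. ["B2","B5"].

idom tree: B1←B0 B2←B0 B3←B2 B4←B2 B5←B0 B6←B5 B7←B0 B8←B0 B9←B0
Dom∩ at merges:
  B2: preds {B0,B1}: {B0} ∩ {B0,B1} = {B0}; idom=B0
  B4: preds {B2,B3}: {B0,B2} ∩ {B0,B2,B3} = {B0,B2}; idom=B2
  B5: preds {B1,B4}: {B0,B1} ∩ {B0,B2,B4} = {B0}; idom=B0
  B7: preds {B1,B4,B5}: {B0,B1} ∩ {B0,B2,B4} ∩ {B0,B5} = {B0}; idom=B0
  B8: preds {B3,B6}: {B0,B2,B3} ∩ {B0,B5,B6} = {B0}; idom=B0
  B9: preds {B0,B8}: {B0} ∩ {B0,B8} = {B0}; idom=B0

DF derivation:
  join B2 pred B0: · stop@B0
  join B2 pred B1: B1 stop@B0
  join B4 pred B2: · stop@B2
  join B4 pred B3: B3 stop@B2
  join B5 pred B1: B1 stop@B0
  join B5 pred B4: B4→B2 stop@B0
  join B7 pred B1: B1 stop@B0
  join B7 pred B4: B4→B2 stop@B0
  join B7 pred B5: B5 stop@B0
  join B8 pred B3: B3→B2 stop@B0
  join B8 pred B6: B6→B5 stop@B0
  join B9 pred B0: · stop@B0
  join B9 pred B8: B8 stop@B0
  DF(B0)=∅
  DF(B1)={B2,B5,B7}
  DF(B2)={B5,B7,B8}
  DF(B3)={B4,B8}
  DF(B4)={B5,B7}
  DF(B5)={B7,B8}
  DF(B6)={B8}
  DF(B7)=∅
  DF(B8)={B9}
  DF(B9)=∅

DF(B3) = ["B4", "B8"]

Answer: ["B4", "B8"]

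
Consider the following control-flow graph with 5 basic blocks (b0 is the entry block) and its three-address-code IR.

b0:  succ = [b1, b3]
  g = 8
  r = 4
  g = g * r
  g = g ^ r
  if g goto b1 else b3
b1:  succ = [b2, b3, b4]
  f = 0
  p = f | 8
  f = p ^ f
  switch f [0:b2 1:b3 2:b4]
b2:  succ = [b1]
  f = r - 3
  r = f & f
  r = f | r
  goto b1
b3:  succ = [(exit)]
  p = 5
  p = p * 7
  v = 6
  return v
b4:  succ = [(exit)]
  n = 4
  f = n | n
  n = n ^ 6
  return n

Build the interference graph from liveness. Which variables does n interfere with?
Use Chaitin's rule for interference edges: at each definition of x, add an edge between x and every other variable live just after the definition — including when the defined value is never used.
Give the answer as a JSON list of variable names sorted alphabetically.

Answer: ["f"]

Working:
Block summaries:
  b0: {g,r} / ∅
  b1: {f,p} / ∅
  b2: {f,r} / {r}
  b3: {p,v} / ∅
  b4: {f,n} / ∅

Live sets:
  b0 li=∅ lo={r}
  b1 li={r} lo={r}
  b2 li={r} lo={r}
  b3 li=∅ lo=∅
  b4 li=∅ lo=∅

Conflict graph:
  f: {n,p,r}
  g: {r}
  n: {f}
  p: {f,r}
  r: {f,g,p}
  v: ∅

N(n) = ["f"]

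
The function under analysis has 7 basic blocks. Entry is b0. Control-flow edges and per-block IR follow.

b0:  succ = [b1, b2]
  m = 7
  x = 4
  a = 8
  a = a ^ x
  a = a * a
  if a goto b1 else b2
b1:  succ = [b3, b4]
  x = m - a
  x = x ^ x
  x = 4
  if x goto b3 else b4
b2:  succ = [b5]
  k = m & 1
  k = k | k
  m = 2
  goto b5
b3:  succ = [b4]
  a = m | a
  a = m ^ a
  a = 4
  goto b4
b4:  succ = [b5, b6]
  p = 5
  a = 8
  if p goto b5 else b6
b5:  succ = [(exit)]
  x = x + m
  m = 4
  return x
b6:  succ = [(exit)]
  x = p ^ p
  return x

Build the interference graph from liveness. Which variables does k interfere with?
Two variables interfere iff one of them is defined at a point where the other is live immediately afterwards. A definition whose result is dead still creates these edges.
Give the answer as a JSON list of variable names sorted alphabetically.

Answer: ["x"]

Derivation:
Block summaries:
  b0 def {a,m,x} use ∅
  b1 def {x} use {a,m}
  b2 def {k,m} use {m}
  b3 def {a} use {a,m}
  b4 def {a,p} use ∅
  b5 def {m,x} use {m,x}
  b6 def {x} use {p}

Live sets:
  b0: in=∅ out={a,m,x}
  b1: in={a,m} out={a,m,x}
  b2: in={m,x} out={m,x}
  b3: in={a,m,x} out={m,x}
  b4: in={m,x} out={m,p,x}
  b5: in={m,x} out=∅
  b6: in={p} out=∅

Conflict graph:
  a: {m,p,x}
  k: {x}
  m: {a,p,x}
  p: {a,m,x}
  x: {a,k,m,p}

N(k) = ["x"]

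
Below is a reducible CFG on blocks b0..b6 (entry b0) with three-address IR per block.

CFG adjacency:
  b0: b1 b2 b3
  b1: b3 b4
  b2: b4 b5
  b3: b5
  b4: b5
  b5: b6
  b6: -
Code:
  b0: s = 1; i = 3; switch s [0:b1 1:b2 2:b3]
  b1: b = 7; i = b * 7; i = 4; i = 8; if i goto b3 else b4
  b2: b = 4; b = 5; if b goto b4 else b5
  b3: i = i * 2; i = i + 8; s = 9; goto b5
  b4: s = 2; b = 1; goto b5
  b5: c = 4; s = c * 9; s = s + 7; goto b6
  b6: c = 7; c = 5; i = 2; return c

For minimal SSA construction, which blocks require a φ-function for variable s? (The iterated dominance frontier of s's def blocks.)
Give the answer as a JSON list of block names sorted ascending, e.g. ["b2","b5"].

idom tree: b1←b0 b2←b0 b3←b0 b4←b0 b5←b0 b6←b5
Dom∩ at merges:
  b3: preds {b0,b1}: {b0} ∩ {b0,b1} = {b0}; idom=b0
  b4: preds {b1,b2}: {b0,b1} ∩ {b0,b2} = {b0}; idom=b0
  b5: preds {b2,b3,b4}: {b0,b2} ∩ {b0,b3} ∩ {b0,b4} = {b0}; idom=b0

Frontier:
  b3←b0: walk · to b0
  b3←b1: walk b1 to b0
  b4←b1: walk b1 to b0
  b4←b2: walk b2 to b0
  b5←b2: walk b2 to b0
  b5←b3: walk b3 to b0
  b5←b4: walk b4 to b0
  DF(b0)=∅
  DF(b1)={b3,b4}
  DF(b2)={b4,b5}
  DF(b3)={b5}
  DF(b4)={b5}
  DF(b5)=∅
  DF(b6)=∅

φ for s: defs {b0,b3,b4,b5}
  DF⁺ = {b5}

Answer: ["b5"]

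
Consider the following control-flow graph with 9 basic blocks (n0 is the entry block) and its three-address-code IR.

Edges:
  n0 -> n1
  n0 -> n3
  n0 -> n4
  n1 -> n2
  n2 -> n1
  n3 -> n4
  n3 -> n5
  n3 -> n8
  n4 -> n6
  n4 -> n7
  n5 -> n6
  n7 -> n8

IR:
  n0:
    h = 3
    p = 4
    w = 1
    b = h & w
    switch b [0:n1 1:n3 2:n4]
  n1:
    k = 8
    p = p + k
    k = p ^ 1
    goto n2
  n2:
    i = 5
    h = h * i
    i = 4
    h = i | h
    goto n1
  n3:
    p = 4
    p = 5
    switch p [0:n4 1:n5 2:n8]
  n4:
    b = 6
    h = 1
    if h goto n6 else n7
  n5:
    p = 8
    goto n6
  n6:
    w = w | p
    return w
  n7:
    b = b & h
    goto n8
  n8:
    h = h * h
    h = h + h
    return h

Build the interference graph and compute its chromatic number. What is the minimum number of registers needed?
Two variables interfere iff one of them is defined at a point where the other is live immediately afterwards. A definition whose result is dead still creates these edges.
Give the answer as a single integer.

Answer: 4

Derivation:
def/use:
  n0: def={b,h,p,w} ue=∅
  n1: def={k,p} ue={p}
  n2: def={h,i} ue={h}
  n3: def={p} ue=∅
  n4: def={b,h} ue=∅
  n5: def={p} ue=∅
  n6: def={w} ue={p,w}
  n7: def={b} ue={b,h}
  n8: def={h} ue={h}

Live sets:
  n0 li=∅ lo={h,p,w}
  n1 li={h,p} lo={h,p}
  n2 li={h,p} lo={h,p}
  n3 li={h,w} lo={h,p,w}
  n4 li={p,w} lo={b,h,p,w}
  n5 li={w} lo={p,w}
  n6 li={p,w} lo=∅
  n7 li={b,h} lo={h}
  n8 li={h} lo=∅

Interfere edges:
  b: {h,p,w}
  h: {b,i,k,p,w}
  i: {h,p}
  k: {h,p}
  p: {b,h,i,k,w}
  w: {b,h,p}

Colouring:
  lower bound: {b,h,p,w} mutually conflict ⇒ χ ≥ 4
  4-colouring: c0={h}  c1={p}  c2={b,i,k}  c3={w}
  χ = 4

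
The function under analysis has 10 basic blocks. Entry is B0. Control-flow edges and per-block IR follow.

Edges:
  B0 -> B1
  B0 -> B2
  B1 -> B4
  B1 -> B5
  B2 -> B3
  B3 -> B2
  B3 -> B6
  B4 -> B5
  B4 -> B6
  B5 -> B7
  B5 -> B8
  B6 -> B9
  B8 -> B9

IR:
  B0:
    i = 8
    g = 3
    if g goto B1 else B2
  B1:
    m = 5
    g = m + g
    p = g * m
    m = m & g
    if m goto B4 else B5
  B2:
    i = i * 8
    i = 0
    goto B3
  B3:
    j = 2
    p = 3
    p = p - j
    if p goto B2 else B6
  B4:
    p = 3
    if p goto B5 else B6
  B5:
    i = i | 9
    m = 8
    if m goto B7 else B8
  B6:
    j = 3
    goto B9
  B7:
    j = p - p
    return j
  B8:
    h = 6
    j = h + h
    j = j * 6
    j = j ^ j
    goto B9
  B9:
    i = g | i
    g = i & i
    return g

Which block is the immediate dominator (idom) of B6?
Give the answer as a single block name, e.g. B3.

Answer: B0

Analysis:
idom tree: B1←B0 B2←B0 B3←B2 B4←B1 B5←B1 B6←B0 B7←B5 B8←B5 B9←B0
Dom∩ at merges:
  B2: preds {B0,B3}: {B0} ∩ {B0,B2,B3} = {B0}; idom=B0
  B5: preds {B1,B4}: {B0,B1} ∩ {B0,B1,B4} = {B0,B1}; idom=B1
  B6: preds {B3,B4}: {B0,B2,B3} ∩ {B0,B1,B4} = {B0}; idom=B0
  B9: preds {B6,B8}: {B0,B6} ∩ {B0,B1,B5,B8} = {B0}; idom=B0

idom(B6) = B0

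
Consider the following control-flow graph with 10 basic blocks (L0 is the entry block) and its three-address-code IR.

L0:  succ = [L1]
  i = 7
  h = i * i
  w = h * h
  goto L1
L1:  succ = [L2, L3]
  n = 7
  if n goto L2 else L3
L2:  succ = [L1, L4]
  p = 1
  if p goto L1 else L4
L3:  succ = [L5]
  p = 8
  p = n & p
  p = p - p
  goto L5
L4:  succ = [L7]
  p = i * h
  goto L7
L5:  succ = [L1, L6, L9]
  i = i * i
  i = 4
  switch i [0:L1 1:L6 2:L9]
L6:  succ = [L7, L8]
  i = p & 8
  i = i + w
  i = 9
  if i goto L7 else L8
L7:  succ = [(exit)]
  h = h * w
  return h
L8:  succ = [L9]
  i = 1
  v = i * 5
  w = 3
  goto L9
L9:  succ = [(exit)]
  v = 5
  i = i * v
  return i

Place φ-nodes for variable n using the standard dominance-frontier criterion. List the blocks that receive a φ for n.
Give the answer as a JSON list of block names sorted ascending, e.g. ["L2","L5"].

Answer: ["L1"]

Working:
idom tree: L1←L0 L2←L1 L3←L1 L4←L2 L5←L3 L6←L5 L7←L1 L8←L6 L9←L5
Dom at joins:
  L1: preds {L0,L2,L5}: {L0} ∩ {L0,L1,L2} ∩ {L0,L1,L3,L5} = {L0}; idom=L0
  L7: preds {L4,L6}: {L0,L1,L2,L4} ∩ {L0,L1,L3,L5,L6} = {L0,L1}; idom=L1
  L9: preds {L5,L8}: {L0,L1,L3,L5} ∩ {L0,L1,L3,L5,L6,L8} = {L0,L1,L3,L5}; idom=L5

DF derivation:
  join L1 pred L0: · stop@L0
  join L1 pred L2: L2→L1 stop@L0
  join L1 pred L5: L5→L3→L1 stop@L0
  join L7 pred L4: L4→L2 stop@L1
  join L7 pred L6: L6→L5→L3 stop@L1
  join L9 pred L5: · stop@L5
  join L9 pred L8: L8→L6 stop@L5
  L0: DF=∅
  L1: DF={L1}
  L2: DF={L1,L7}
  L3: DF={L1,L7}
  L4: DF={L7}
  L5: DF={L1,L7}
  L6: DF={L7,L9}
  L7: DF=∅
  L8: DF={L9}
  L9: DF=∅

φ for n: defs {L1}
  DF⁺ = {L1}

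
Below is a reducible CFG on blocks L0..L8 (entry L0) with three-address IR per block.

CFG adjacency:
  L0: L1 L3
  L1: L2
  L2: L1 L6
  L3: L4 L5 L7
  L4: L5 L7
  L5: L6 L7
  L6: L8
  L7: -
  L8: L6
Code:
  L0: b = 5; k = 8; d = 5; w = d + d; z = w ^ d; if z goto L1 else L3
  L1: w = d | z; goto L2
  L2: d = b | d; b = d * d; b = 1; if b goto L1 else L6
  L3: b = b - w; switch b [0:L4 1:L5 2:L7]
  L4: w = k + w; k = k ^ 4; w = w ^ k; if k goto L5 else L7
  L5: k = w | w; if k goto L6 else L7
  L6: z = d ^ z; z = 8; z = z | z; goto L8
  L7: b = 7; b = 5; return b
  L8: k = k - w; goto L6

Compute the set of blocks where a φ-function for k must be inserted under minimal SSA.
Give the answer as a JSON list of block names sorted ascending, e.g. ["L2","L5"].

Answer: ["L5", "L6", "L7"]

Derivation:
idom tree: L1←L0 L2←L1 L3←L0 L4←L3 L5←L3 L6←L0 L7←L3 L8←L6
Join-block Dom:
  L1: preds {L0,L2}: {L0} ∩ {L0,L1,L2} = {L0}; idom=L0
  L5: preds {L3,L4}: {L0,L3} ∩ {L0,L3,L4} = {L0,L3}; idom=L3
  L6: preds {L2,L5,L8}: {L0,L1,L2} ∩ {L0,L3,L5} ∩ {L0,L6,L8} = {L0}; idom=L0
  L7: preds {L3,L4,L5}: {L0,L3} ∩ {L0,L3,L4} ∩ {L0,L3,L5} = {L0,L3}; idom=L3

DF derivation:
  L1←L0: walk · to L0
  L1←L2: walk L2→L1 to L0
  L5←L3: walk · to L3
  L5←L4: walk L4 to L3
  L6←L2: walk L2→L1 to L0
  L6←L5: walk L5→L3 to L0
  L6←L8: walk L8→L6 to L0
  L7←L3: walk · to L3
  L7←L4: walk L4 to L3
  L7←L5: walk L5 to L3
  L0: DF=∅
  L1: DF={L1,L6}
  L2: DF={L1,L6}
  L3: DF={L6}
  L4: DF={L5,L7}
  L5: DF={L6,L7}
  L6: DF={L6}
  L7: DF=∅
  L8: DF={L6}

φ for k: defs {L0,L4,L5,L8}
  DF⁺ = {L5,L6,L7}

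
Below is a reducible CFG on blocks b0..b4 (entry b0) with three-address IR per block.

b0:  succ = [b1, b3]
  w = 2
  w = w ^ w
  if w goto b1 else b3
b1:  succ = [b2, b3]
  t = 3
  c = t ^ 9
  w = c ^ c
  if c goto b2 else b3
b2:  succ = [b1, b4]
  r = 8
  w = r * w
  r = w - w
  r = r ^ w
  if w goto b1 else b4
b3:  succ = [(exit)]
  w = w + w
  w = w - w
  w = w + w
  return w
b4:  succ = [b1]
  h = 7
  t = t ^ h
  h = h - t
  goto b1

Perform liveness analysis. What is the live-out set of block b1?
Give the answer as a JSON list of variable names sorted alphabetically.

Answer: ["t", "w"]

Derivation:
def/use:
  b0 def {w} use ∅
  b1 def {c,t,w} use ∅
  b2 def {r,w} use {w}
  b3 def {w} use {w}
  b4 def {h,t} use {t}

Backward fixpoint:
  b0: in=∅ out={w}
  b1: in=∅ out={t,w}
  b2: in={t,w} out={t}
  b3: in={w} out=∅
  b4: in={t} out=∅

live-out(b1) = ["t", "w"]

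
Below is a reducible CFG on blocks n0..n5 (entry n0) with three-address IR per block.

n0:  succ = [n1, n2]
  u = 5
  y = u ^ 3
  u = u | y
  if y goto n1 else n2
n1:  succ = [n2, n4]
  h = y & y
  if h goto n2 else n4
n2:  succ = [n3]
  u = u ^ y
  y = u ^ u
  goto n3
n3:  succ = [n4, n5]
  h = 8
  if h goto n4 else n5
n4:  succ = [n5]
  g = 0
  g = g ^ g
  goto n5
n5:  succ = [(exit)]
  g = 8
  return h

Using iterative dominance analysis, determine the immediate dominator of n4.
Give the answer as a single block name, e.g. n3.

Answer: n0

Derivation:
idom tree: n1←n0 n2←n0 n3←n2 n4←n0 n5←n0
Dom at joins:
  n2: preds {n0,n1}: {n0} ∩ {n0,n1} = {n0}; idom=n0
  n4: preds {n1,n3}: {n0,n1} ∩ {n0,n2,n3} = {n0}; idom=n0
  n5: preds {n3,n4}: {n0,n2,n3} ∩ {n0,n4} = {n0}; idom=n0

idom(n4) = n0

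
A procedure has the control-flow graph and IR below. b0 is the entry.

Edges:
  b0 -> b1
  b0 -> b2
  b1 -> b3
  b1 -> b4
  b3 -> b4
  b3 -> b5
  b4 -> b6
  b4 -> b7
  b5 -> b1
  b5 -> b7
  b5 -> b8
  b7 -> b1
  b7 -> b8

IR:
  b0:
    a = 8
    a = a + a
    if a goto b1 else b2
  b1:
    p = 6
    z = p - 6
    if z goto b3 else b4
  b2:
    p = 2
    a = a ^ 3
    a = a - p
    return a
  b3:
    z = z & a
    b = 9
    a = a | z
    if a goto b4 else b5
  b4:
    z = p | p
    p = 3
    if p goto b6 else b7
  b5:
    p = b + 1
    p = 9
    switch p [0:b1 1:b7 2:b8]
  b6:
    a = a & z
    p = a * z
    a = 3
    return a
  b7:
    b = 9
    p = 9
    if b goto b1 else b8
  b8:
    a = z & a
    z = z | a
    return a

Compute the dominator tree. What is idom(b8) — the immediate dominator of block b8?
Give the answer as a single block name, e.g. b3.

Answer: b1

Derivation:
idom tree: b1←b0 b2←b0 b3←b1 b4←b1 b5←b3 b6←b4 b7←b1 b8←b1
Dom∩ at merges:
  b1: preds {b0,b5,b7}: {b0} ∩ {b0,b1,b3,b5} ∩ {b0,b1,b7} = {b0}; idom=b0
  b4: preds {b1,b3}: {b0,b1} ∩ {b0,b1,b3} = {b0,b1}; idom=b1
  b7: preds {b4,b5}: {b0,b1,b4} ∩ {b0,b1,b3,b5} = {b0,b1}; idom=b1
  b8: preds {b5,b7}: {b0,b1,b3,b5} ∩ {b0,b1,b7} = {b0,b1}; idom=b1

idom(b8) = b1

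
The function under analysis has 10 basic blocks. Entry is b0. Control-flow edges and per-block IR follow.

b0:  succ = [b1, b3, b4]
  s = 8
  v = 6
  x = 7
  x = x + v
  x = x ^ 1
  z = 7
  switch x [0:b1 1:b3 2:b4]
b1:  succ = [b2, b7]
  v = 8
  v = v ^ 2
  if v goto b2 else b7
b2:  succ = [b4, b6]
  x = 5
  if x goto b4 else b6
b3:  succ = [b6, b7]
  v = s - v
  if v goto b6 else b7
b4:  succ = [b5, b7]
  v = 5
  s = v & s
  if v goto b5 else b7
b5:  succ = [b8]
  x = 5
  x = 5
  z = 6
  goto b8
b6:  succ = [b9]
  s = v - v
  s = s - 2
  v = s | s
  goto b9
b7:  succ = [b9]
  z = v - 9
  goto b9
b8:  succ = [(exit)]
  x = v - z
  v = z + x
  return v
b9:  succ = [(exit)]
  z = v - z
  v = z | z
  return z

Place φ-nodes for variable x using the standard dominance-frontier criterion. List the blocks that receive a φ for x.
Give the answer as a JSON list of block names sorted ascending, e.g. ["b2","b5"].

Answer: ["b4", "b6", "b7", "b9"]

Analysis:
idom tree: b1←b0 b2←b1 b3←b0 b4←b0 b5←b4 b6←b0 b7←b0 b8←b5 b9←b0
Dom at joins:
  b4: preds {b0,b2}: {b0} ∩ {b0,b1,b2} = {b0}; idom=b0
  b6: preds {b2,b3}: {b0,b1,b2} ∩ {b0,b3} = {b0}; idom=b0
  b7: preds {b1,b3,b4}: {b0,b1} ∩ {b0,b3} ∩ {b0,b4} = {b0}; idom=b0
  b9: preds {b6,b7}: {b0,b6} ∩ {b0,b7} = {b0}; idom=b0

Frontier:
  b4←b0: walk · to b0
  b4←b2: walk b2→b1 to b0
  b6←b2: walk b2→b1 to b0
  b6←b3: walk b3 to b0
  b7←b1: walk b1 to b0
  b7←b3: walk b3 to b0
  b7←b4: walk b4 to b0
  b9←b6: walk b6 to b0
  b9←b7: walk b7 to b0
  b0: DF=∅
  b1: DF={b4,b6,b7}
  b2: DF={b4,b6}
  b3: DF={b6,b7}
  b4: DF={b7}
  b5: DF=∅
  b6: DF={b9}
  b7: DF={b9}
  b8: DF=∅
  b9: DF=∅

φ for x: defs {b0,b2,b5,b8}
  DF⁺ = {b4,b6,b7,b9}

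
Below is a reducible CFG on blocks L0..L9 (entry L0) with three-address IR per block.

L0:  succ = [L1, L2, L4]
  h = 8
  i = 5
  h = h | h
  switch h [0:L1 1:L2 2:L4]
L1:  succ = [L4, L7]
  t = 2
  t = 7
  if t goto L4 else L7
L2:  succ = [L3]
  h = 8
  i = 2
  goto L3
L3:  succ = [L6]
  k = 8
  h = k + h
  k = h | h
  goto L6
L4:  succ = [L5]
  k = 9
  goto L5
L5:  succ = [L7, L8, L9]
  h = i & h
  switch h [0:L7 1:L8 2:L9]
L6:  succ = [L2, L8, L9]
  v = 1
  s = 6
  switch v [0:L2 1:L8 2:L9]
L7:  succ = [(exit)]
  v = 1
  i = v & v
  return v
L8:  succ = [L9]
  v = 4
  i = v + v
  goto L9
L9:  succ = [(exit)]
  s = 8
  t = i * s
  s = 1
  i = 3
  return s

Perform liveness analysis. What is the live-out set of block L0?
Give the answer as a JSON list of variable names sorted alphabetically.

Block summaries:
  L0 def {h,i} use ∅
  L1 def {t} use ∅
  L2 def {h,i} use ∅
  L3 def {h,k} use {h}
  L4 def {k} use ∅
  L5 def {h} use {h,i}
  L6 def {s,v} use ∅
  L7 def {i,v} use ∅
  L8 def {i,v} use ∅
  L9 def {i,s,t} use {i}

Liveness:
  L0: in=∅ out={h,i}
  L1: in={h,i} out={h,i}
  L2: in=∅ out={h,i}
  L3: in={h,i} out={i}
  L4: in={h,i} out={h,i}
  L5: in={h,i} out={i}
  L6: in={i} out={i}
  L7: in=∅ out=∅
  L8: in=∅ out={i}
  L9: in={i} out=∅

live-out(L0) = ["h", "i"]

Answer: ["h", "i"]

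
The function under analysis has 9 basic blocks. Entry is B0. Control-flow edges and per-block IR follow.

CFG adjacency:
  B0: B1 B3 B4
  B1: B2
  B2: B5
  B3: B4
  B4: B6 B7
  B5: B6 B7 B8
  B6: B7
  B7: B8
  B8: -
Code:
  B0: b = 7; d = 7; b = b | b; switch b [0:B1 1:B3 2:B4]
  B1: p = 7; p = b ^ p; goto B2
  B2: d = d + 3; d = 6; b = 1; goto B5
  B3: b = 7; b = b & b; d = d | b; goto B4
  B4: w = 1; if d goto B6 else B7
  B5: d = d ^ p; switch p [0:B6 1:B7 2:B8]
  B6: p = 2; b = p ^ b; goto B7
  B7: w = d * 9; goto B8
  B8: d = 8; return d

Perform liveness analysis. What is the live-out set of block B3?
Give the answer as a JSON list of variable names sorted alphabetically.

Answer: ["b", "d"]

Working:
Block summaries:
  B0: def={b,d} ue=∅
  B1: def={p} ue={b}
  B2: def={b,d} ue={d}
  B3: def={b,d} ue={d}
  B4: def={w} ue={d}
  B5: def={d} ue={d,p}
  B6: def={b,p} ue={b}
  B7: def={w} ue={d}
  B8: def={d} ue=∅

Liveness:
  B0 li=∅ lo={b,d}
  B1 li={b,d} lo={d,p}
  B2 li={d,p} lo={b,d,p}
  B3 li={d} lo={b,d}
  B4 li={b,d} lo={b,d}
  B5 li={b,d,p} lo={b,d}
  B6 li={b,d} lo={d}
  B7 li={d} lo=∅
  B8 li=∅ lo=∅

live-out(B3) = ["b", "d"]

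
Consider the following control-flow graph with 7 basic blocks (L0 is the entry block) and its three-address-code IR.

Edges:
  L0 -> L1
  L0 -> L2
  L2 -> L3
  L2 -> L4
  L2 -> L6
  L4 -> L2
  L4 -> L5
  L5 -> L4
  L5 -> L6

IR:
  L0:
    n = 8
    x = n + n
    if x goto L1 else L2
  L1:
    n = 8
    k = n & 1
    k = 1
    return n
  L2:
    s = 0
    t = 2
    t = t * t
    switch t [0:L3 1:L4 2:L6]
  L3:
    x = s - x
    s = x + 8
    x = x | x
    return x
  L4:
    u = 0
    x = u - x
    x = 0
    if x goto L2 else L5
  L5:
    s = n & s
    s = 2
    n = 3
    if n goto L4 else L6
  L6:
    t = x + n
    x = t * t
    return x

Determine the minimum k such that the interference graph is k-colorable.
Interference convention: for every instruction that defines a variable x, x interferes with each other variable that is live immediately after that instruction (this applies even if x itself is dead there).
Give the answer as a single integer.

Block summaries:
  L0: {n,x} / ∅
  L1: {k,n} / ∅
  L2: {s,t} / ∅
  L3: {s,x} / {s,x}
  L4: {u,x} / {x}
  L5: {n,s} / {n,s}
  L6: {t,x} / {n,x}

Backward fixpoint:
  L0: in=∅ out={n,x}
  L1: in=∅ out=∅
  L2: in={n,x} out={n,s,x}
  L3: in={s,x} out=∅
  L4: in={n,s,x} out={n,s,x}
  L5: in={n,s,x} out={n,s,x}
  L6: in={n,x} out=∅

Interference:
  k: {n}
  n: {k,s,t,u,x}
  s: {n,t,u,x}
  t: {n,s,x}
  u: {n,s,x}
  x: {n,s,t,u}

Colouring:
  clique {n,s,t,x} ⇒ need ≥ 4
  assign k→r1 n→r0 s→r1 t→r3 u→r3 x→r2 — no edge inside a register ⇒ χ ≤ 4
  χ = 4

Answer: 4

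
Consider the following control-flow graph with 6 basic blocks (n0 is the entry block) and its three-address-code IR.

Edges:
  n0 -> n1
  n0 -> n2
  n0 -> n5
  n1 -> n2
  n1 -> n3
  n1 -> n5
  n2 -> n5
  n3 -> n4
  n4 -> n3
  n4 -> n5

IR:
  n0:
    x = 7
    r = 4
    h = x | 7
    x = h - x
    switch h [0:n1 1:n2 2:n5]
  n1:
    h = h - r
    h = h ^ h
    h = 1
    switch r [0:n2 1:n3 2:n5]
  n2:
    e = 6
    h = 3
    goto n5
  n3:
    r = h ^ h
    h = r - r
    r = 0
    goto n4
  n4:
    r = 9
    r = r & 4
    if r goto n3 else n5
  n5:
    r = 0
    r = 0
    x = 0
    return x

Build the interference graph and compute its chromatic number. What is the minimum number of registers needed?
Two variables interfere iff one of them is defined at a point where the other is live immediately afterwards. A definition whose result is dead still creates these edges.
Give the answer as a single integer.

Block summaries:
  n0 def {h,r,x} use ∅
  n1 def {h} use {h,r}
  n2 def {e,h} use ∅
  n3 def {h,r} use {h}
  n4 def {r} use ∅
  n5 def {r,x} use ∅

Live sets:
  n0: in=∅ out={h,r}
  n1: in={h,r} out={h}
  n2: in=∅ out=∅
  n3: in={h} out={h}
  n4: in={h} out={h}
  n5: in=∅ out=∅

Interfere edges:
  e↔∅
  h↔{r,x}
  r↔{h,x}
  x↔{h,r}

Registers:
  lower bound: {h,r,x} mutually conflict ⇒ χ ≥ 3
  assign e→r0 h→r0 r→r1 x→r2 — no edge inside a register ⇒ χ ≤ 3
  χ = 3

Answer: 3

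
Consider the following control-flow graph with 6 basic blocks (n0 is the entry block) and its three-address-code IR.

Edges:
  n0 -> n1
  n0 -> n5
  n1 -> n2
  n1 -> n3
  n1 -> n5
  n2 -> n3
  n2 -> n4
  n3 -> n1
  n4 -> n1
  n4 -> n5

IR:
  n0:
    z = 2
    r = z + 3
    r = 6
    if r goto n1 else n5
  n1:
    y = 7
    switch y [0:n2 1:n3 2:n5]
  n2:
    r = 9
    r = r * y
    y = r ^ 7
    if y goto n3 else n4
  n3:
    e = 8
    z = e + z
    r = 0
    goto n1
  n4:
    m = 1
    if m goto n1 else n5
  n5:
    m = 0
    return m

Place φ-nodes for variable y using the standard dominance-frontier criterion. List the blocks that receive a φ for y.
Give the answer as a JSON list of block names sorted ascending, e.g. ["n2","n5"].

Answer: ["n1", "n3", "n5"]

Derivation:
idom tree: n1←n0 n2←n1 n3←n1 n4←n2 n5←n0
Dom∩ at merges:
  n1: preds {n0,n3,n4}: {n0} ∩ {n0,n1,n3} ∩ {n0,n1,n2,n4} = {n0}; idom=n0
  n3: preds {n1,n2}: {n0,n1} ∩ {n0,n1,n2} = {n0,n1}; idom=n1
  n5: preds {n0,n1,n4}: {n0} ∩ {n0,n1} ∩ {n0,n1,n2,n4} = {n0}; idom=n0

Frontier:
  n1←n0: walk · to n0
  n1←n3: walk n3→n1 to n0
  n1←n4: walk n4→n2→n1 to n0
  n3←n1: walk · to n1
  n3←n2: walk n2 to n1
  n5←n0: walk · to n0
  n5←n1: walk n1 to n0
  n5←n4: walk n4→n2→n1 to n0
  DF(n0)=∅
  DF(n1)={n1,n5}
  DF(n2)={n1,n3,n5}
  DF(n3)={n1}
  DF(n4)={n1,n5}
  DF(n5)=∅

φ for y: defs {n1,n2}
  DF⁺ = {n1,n3,n5}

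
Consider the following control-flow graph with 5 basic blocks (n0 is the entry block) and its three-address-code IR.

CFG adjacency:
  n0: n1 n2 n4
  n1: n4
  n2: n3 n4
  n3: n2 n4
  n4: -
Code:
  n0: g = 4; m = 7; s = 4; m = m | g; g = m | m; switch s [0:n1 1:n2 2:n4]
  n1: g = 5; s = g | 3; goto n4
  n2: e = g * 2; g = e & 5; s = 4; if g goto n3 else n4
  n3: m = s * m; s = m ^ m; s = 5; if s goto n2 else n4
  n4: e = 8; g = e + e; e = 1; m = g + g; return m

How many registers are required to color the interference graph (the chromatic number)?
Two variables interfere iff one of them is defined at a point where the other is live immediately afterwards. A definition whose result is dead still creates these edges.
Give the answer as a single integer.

def/use:
  n0 def {g,m,s} use ∅
  n1 def {g,s} use ∅
  n2 def {e,g,s} use {g}
  n3 def {m,s} use {m,s}
  n4 def {e,g,m} use ∅

Live sets:
  n0: in=∅ out={g,m}
  n1: in=∅ out=∅
  n2: in={g,m} out={g,m,s}
  n3: in={g,m,s} out={g,m}
  n4: in=∅ out=∅

Interference:
  e — {g,m}
  g — {e,m,s}
  m — {e,g,s}
  s — {g,m}

Chromatic number:
  clique {e,g,m} ⇒ need ≥ 3
  assign e→r2 g→r0 m→r1 s→r2 — no edge inside a register ⇒ χ ≤ 3
  χ = 3

Answer: 3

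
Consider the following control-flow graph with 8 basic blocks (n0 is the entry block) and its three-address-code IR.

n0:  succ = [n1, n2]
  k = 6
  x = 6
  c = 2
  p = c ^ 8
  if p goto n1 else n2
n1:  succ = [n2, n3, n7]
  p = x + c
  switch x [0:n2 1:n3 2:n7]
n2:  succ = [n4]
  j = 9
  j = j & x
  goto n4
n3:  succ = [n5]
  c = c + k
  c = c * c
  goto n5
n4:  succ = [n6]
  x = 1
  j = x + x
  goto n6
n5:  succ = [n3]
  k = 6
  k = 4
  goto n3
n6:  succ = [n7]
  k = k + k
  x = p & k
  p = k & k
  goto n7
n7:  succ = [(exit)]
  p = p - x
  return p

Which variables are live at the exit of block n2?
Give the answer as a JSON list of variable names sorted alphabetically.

Block summaries:
  n0: def={c,k,p,x} ue=∅
  n1: def={p} ue={c,x}
  n2: def={j} ue={x}
  n3: def={c} ue={c,k}
  n4: def={j,x} ue=∅
  n5: def={k} ue=∅
  n6: def={k,p,x} ue={k,p}
  n7: def={p} ue={p,x}

Backward fixpoint:
  n0 li=∅ lo={c,k,p,x}
  n1 li={c,k,x} lo={c,k,p,x}
  n2 li={k,p,x} lo={k,p}
  n3 li={c,k} lo={c}
  n4 li={k,p} lo={k,p}
  n5 li={c} lo={c,k}
  n6 li={k,p} lo={p,x}
  n7 li={p,x} lo=∅

live-out(n2) = ["k", "p"]

Answer: ["k", "p"]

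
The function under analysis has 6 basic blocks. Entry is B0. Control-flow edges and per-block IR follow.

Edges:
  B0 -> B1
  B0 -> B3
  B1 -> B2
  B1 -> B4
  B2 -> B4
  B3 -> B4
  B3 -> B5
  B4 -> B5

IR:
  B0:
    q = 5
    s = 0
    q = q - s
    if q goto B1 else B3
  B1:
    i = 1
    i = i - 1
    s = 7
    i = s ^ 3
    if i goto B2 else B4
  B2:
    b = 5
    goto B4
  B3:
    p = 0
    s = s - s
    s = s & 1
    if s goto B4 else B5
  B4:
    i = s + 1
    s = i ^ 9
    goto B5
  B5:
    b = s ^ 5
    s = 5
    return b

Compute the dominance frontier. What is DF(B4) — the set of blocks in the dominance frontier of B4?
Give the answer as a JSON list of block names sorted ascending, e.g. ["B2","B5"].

Answer: ["B5"]

Derivation:
idom tree: B1←B0 B2←B1 B3←B0 B4←B0 B5←B0
Join-block Dom:
  B4: preds {B1,B2,B3}: {B0,B1} ∩ {B0,B1,B2} ∩ {B0,B3} = {B0}; idom=B0
  B5: preds {B3,B4}: {B0,B3} ∩ {B0,B4} = {B0}; idom=B0

DF derivation:
  join B4 pred B1: B1 stop@B0
  join B4 pred B2: B2→B1 stop@B0
  join B4 pred B3: B3 stop@B0
  join B5 pred B3: B3 stop@B0
  join B5 pred B4: B4 stop@B0
  B0: DF=∅
  B1: DF={B4}
  B2: DF={B4}
  B3: DF={B4,B5}
  B4: DF={B5}
  B5: DF=∅

DF(B4) = ["B5"]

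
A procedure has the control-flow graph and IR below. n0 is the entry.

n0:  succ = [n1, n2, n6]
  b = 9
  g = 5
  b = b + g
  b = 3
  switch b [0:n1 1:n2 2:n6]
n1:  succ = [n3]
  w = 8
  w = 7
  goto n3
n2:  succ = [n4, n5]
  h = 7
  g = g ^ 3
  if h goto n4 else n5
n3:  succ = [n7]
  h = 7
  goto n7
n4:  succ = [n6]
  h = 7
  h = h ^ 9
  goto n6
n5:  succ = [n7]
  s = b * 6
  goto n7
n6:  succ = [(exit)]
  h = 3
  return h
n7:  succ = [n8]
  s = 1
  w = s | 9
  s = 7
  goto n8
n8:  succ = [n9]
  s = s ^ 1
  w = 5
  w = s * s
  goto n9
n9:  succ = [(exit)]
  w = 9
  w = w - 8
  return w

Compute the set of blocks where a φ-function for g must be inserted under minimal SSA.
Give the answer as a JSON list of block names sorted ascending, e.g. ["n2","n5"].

idom tree: n1←n0 n2←n0 n3←n1 n4←n2 n5←n2 n6←n0 n7←n0 n8←n7 n9←n8
Join-block Dom:
  n6: preds {n0,n4}: {n0} ∩ {n0,n2,n4} = {n0}; idom=n0
  n7: preds {n3,n5}: {n0,n1,n3} ∩ {n0,n2,n5} = {n0}; idom=n0

Frontier:
  join n6 pred n0: · stop@n0
  join n6 pred n4: n4→n2 stop@n0
  join n7 pred n3: n3→n1 stop@n0
  join n7 pred n5: n5→n2 stop@n0
  n0: DF=∅
  n1: DF={n7}
  n2: DF={n6,n7}
  n3: DF={n7}
  n4: DF={n6}
  n5: DF={n7}
  n6: DF=∅
  n7: DF=∅
  n8: DF=∅
  n9: DF=∅

φ for g: defs {n0,n2}
  DF⁺ = {n6,n7}

Answer: ["n6", "n7"]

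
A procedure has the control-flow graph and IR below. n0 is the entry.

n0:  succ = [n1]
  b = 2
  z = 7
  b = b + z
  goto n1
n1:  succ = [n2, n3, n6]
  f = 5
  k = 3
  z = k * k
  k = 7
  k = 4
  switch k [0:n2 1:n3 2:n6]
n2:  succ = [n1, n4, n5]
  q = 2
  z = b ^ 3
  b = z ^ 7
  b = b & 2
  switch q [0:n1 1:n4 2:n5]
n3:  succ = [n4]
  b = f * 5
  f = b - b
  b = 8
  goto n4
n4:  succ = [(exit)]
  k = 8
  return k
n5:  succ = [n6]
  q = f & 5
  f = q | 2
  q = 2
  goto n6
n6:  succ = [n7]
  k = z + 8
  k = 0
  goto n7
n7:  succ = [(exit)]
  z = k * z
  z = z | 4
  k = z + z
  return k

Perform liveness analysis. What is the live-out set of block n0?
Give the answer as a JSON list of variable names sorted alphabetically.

Answer: ["b"]

Analysis:
Block summaries:
  n0 def {b,z} use ∅
  n1 def {f,k,z} use ∅
  n2 def {b,q,z} use {b}
  n3 def {b,f} use {f}
  n4 def {k} use ∅
  n5 def {f,q} use {f}
  n6 def {k} use {z}
  n7 def {k,z} use {k,z}

Backward fixpoint:
  n0 li=∅ lo={b}
  n1 li={b} lo={b,f,z}
  n2 li={b,f} lo={b,f,z}
  n3 li={f} lo=∅
  n4 li=∅ lo=∅
  n5 li={f,z} lo={z}
  n6 li={z} lo={k,z}
  n7 li={k,z} lo=∅

live-out(n0) = ["b"]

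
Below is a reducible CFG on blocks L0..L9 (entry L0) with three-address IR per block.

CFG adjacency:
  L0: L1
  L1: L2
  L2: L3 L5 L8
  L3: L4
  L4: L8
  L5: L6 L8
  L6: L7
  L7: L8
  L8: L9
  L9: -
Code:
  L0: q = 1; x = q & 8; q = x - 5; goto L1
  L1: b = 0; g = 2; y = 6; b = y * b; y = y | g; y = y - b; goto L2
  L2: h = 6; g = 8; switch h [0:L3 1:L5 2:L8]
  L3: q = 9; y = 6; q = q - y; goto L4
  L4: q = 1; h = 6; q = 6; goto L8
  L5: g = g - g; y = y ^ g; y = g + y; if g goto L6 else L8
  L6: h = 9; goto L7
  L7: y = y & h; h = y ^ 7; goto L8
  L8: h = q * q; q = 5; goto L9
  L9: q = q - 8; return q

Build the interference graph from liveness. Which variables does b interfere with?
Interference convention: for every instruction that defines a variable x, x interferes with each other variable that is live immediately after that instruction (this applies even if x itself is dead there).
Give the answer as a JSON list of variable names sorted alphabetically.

Answer: ["g", "q", "y"]

Analysis:
Block summaries:
  L0: {q,x} / ∅
  L1: {b,g,y} / ∅
  L2: {g,h} / ∅
  L3: {q,y} / ∅
  L4: {h,q} / ∅
  L5: {g,y} / {g,y}
  L6: {h} / ∅
  L7: {h,y} / {h,y}
  L8: {h,q} / {q}
  L9: {q} / {q}

Liveness:
  L0 li=∅ lo={q}
  L1 li={q} lo={q,y}
  L2 li={q,y} lo={g,q,y}
  L3 li=∅ lo=∅
  L4 li=∅ lo={q}
  L5 li={g,q,y} lo={q,y}
  L6 li={q,y} lo={h,q,y}
  L7 li={h,q,y} lo={q}
  L8 li={q} lo={q}
  L9 li={q} lo=∅

Interfere edges:
  b↔{g,q,y}
  g↔{b,h,q,y}
  h↔{g,q,y}
  q↔{b,g,h,y}
  x↔∅
  y↔{b,g,h,q}

N(b) = ["g", "q", "y"]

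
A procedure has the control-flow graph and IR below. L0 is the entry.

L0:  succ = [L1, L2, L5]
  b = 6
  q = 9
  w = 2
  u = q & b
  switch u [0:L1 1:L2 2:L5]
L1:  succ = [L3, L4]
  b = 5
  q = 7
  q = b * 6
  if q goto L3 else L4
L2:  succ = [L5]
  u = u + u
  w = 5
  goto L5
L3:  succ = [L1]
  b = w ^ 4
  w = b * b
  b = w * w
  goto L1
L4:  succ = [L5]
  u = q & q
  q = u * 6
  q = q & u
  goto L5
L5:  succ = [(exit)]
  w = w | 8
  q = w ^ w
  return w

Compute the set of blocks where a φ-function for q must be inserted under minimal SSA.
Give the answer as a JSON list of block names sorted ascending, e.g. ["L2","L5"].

idom tree: L1←L0 L2←L0 L3←L1 L4←L1 L5←L0
Dom at joins:
  L1: preds {L0,L3}: {L0} ∩ {L0,L1,L3} = {L0}; idom=L0
  L5: preds {L0,L2,L4}: {L0} ∩ {L0,L2} ∩ {L0,L1,L4} = {L0}; idom=L0

DF derivation:
  join L1 pred L0: · stop@L0
  join L1 pred L3: L3→L1 stop@L0
  join L5 pred L0: · stop@L0
  join L5 pred L2: L2 stop@L0
  join L5 pred L4: L4→L1 stop@L0
  L0: DF=∅
  L1: DF={L1,L5}
  L2: DF={L5}
  L3: DF={L1}
  L4: DF={L5}
  L5: DF=∅

φ for q: defs {L0,L1,L4,L5}
  DF⁺ = {L1,L5}

Answer: ["L1", "L5"]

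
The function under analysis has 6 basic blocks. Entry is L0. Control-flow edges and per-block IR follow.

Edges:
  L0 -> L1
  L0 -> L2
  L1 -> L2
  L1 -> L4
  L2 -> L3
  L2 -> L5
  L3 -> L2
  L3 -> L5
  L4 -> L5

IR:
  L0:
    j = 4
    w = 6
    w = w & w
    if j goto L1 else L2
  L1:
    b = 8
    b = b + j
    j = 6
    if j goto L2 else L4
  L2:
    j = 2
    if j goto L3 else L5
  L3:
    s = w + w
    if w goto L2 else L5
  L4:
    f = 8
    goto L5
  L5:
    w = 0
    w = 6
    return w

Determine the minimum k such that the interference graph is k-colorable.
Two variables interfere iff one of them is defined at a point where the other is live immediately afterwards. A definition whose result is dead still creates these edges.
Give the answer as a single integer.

Answer: 3

Working:
Block summaries:
  L0: def={j,w} ue=∅
  L1: def={b,j} ue={j}
  L2: def={j} ue=∅
  L3: def={s} ue={w}
  L4: def={f} ue=∅
  L5: def={w} ue=∅

Backward fixpoint:
  live L0: ∅→{j,w}
  live L1: {j,w}→{w}
  live L2: {w}→{w}
  live L3: {w}→{w}
  live L4: ∅→∅
  live L5: ∅→∅

Interfere edges:
  b↔{j,w}
  f↔∅
  j↔{b,w}
  s↔{w}
  w↔{b,j,s}

Registers:
  lower bound: {b,j,w} mutually conflict ⇒ χ ≥ 3
  assign b→R1 f→R0 j→R2 s→R1 w→R0 — no edge inside a register ⇒ χ ≤ 3
  χ = 3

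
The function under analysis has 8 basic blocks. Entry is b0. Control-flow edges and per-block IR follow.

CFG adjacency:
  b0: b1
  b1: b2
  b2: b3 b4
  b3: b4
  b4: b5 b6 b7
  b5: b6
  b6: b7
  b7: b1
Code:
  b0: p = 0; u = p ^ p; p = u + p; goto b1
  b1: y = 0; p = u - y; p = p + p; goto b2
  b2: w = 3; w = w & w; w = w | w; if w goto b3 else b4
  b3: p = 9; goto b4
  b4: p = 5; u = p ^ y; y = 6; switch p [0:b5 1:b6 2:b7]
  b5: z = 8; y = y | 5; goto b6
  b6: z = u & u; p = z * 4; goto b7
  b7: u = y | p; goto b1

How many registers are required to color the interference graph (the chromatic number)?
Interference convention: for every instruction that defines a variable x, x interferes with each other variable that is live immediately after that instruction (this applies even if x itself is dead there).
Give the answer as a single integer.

Answer: 3

Working:
Per-block:
  b0: def={p,u} ue=∅
  b1: def={p,y} ue={u}
  b2: def={w} ue=∅
  b3: def={p} ue=∅
  b4: def={p,u,y} ue={y}
  b5: def={y,z} ue={y}
  b6: def={p,z} ue={u}
  b7: def={u} ue={p,y}

Live sets:
  live b0: ∅→{u}
  live b1: {u}→{y}
  live b2: {y}→{y}
  live b3: {y}→{y}
  live b4: {y}→{p,u,y}
  live b5: {u,y}→{u,y}
  live b6: {u,y}→{p,y}
  live b7: {p,y}→{u}

Interfere edges:
  p: {u,y}
  u: {p,y,z}
  w: {y}
  y: {p,u,w,z}
  z: {u,y}

Colouring:
  lower bound: {p,u,y} mutually conflict ⇒ χ ≥ 3
  assign p→r2 u→r1 w→r1 y→r0 z→r2 — no edge inside a register ⇒ χ ≤ 3
  χ = 3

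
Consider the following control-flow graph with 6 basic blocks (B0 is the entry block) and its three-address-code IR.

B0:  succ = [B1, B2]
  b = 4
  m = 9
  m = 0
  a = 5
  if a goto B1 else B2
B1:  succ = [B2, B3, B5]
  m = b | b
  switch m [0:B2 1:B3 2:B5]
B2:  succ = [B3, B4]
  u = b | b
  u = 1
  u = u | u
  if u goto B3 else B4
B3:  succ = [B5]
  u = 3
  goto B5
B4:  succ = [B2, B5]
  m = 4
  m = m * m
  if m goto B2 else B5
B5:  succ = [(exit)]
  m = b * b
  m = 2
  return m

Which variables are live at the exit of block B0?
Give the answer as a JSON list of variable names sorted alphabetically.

Per-block:
  B0 def {a,b,m} use ∅
  B1 def {m} use {b}
  B2 def {u} use {b}
  B3 def {u} use ∅
  B4 def {m} use ∅
  B5 def {m} use {b}

Live sets:
  B0: in=∅ out={b}
  B1: in={b} out={b}
  B2: in={b} out={b}
  B3: in={b} out={b}
  B4: in={b} out={b}
  B5: in={b} out=∅

live-out(B0) = ["b"]

Answer: ["b"]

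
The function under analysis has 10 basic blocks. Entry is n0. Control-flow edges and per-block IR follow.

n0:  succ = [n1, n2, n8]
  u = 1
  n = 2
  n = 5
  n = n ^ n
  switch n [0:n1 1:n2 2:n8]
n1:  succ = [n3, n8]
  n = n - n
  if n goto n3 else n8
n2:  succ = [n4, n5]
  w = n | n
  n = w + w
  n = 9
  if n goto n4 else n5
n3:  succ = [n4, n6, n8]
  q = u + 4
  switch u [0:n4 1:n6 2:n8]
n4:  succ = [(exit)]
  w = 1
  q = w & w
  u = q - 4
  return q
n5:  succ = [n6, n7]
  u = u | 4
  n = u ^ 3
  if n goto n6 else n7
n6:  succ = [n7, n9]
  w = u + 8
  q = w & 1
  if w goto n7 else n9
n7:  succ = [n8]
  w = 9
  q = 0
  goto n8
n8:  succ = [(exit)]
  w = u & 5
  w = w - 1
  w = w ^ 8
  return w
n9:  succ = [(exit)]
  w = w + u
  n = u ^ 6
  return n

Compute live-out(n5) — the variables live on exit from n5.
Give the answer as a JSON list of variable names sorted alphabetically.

Answer: ["u"]

Derivation:
Block summaries:
  n0: {n,u} / ∅
  n1: {n} / {n}
  n2: {n,w} / {n}
  n3: {q} / {u}
  n4: {q,u,w} / ∅
  n5: {n,u} / {u}
  n6: {q,w} / {u}
  n7: {q,w} / ∅
  n8: {w} / {u}
  n9: {n,w} / {u,w}

Live sets:
  n0 li=∅ lo={n,u}
  n1 li={n,u} lo={u}
  n2 li={n,u} lo={u}
  n3 li={u} lo={u}
  n4 li=∅ lo=∅
  n5 li={u} lo={u}
  n6 li={u} lo={u,w}
  n7 li={u} lo={u}
  n8 li={u} lo=∅
  n9 li={u,w} lo=∅

live-out(n5) = ["u"]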